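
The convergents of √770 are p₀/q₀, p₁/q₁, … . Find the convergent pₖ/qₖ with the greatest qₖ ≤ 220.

6077/219

√770 = [27; 1, 2, 1, 54, …] (period length 4).
Convergents:
  p_0/q_0 = 27/1
  p_1/q_1 = 28/1
  p_2/q_2 = 83/3
  p_3/q_3 = 111/4
  p_4/q_4 = 6077/219
  p_5/q_5 = 6188/223
q_4 = 219 ≤ 220 < 223 = q_5, so the answer is 6077/219.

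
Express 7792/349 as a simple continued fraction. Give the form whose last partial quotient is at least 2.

[22; 3, 16, 3, 2]

7792 = 22*349 + 114
349 = 3*114 + 7
114 = 16*7 + 2
7 = 3*2 + 1
2 = 2*1 + 0  (stop)
So 7792/349 = [22; 3, 16, 3, 2].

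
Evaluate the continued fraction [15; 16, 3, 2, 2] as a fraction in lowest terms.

4172/277

Fold from the inside: start with 2/1.
  2 + 1/2 = 5/2
  3 + 2/5 = 17/5
  16 + 5/17 = 277/17
  15 + 17/277 = 4172/277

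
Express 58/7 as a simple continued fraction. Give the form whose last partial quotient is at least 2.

58 = 8*7 + 2
7 = 3*2 + 1
2 = 2*1 + 0  (stop)
So 58/7 = [8; 3, 2].

[8; 3, 2]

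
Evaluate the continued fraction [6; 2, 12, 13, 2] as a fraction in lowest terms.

4400/679

Fold from the inside: start with 2/1.
  13 + 1/2 = 27/2
  12 + 2/27 = 326/27
  2 + 27/326 = 679/326
  6 + 326/679 = 4400/679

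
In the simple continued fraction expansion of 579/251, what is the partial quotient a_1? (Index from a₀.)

579 = 2·251 + 77   →  a_0 = 2
251 = 3·77 + 20   →  a_1 = 3

3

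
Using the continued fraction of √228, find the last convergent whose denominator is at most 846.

√228 = [15; 10, 30, …] (period length 2).
Convergents:
  p_0/q_0 = 15/1
  p_1/q_1 = 151/10
  p_2/q_2 = 4545/301
  p_3/q_3 = 45601/3020
q_2 = 301 ≤ 846 < 3020 = q_3, so the answer is 4545/301.

4545/301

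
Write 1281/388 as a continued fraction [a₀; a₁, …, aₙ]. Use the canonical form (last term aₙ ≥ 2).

[3; 3, 3, 6, 6]

1281 = 3*388 + 117
388 = 3*117 + 37
117 = 3*37 + 6
37 = 6*6 + 1
6 = 6*1 + 0  (stop)
So 1281/388 = [3; 3, 3, 6, 6].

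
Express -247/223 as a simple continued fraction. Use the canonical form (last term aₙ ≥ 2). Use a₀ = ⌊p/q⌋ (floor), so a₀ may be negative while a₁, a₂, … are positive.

-247 = -2·223 + 199
223 = 1·199 + 24
199 = 8·24 + 7
24 = 3·7 + 3
7 = 2·3 + 1
3 = 3·1 + 0  (stop)
So -247/223 = [-2; 1, 8, 3, 2, 3].

[-2; 1, 8, 3, 2, 3]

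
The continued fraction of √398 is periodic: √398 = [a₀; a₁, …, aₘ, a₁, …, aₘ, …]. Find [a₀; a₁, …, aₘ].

[19; 1, 18, 1, 38]

a₀ = ⌊√398⌋ = 19.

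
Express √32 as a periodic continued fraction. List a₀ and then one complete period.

[5; 1, 1, 1, 10]

a₀ = ⌊√32⌋ = 5.
With m₀=0, d₀=1 and mₖ₊₁ = dₖaₖ − mₖ, dₖ₊₁ = (n − mₖ₊₁²)/dₖ, aₖ₊₁ = ⌊(a₀+mₖ₊₁)/dₖ₊₁⌋:
  k=1: m=5, d=7, a=1
  k=2: m=2, d=4, a=1
  k=3: m=2, d=7, a=1
  k=4: m=5, d=1, a=10
d=1 and a=2a₀=10 at k=4, so the next step gives (m, d) = (5, 7) again — its k=1 value — and the period has length 4.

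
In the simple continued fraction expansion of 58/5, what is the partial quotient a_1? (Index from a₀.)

1

58 = 11·5 + 3   →  a_0 = 11
5 = 1·3 + 2   →  a_1 = 1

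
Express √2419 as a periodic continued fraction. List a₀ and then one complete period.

[49; 5, 2, 5, 98]

a₀ = ⌊√2419⌋ = 49.
With m₀=0, d₀=1 and mₖ₊₁ = dₖaₖ − mₖ, dₖ₊₁ = (n − mₖ₊₁²)/dₖ, aₖ₊₁ = ⌊(a₀+mₖ₊₁)/dₖ₊₁⌋:
  k=1: m=49, d=18, a=5
  k=2: m=41, d=41, a=2
  k=3: m=41, d=18, a=5
  k=4: m=49, d=1, a=98
d=1 and a=2a₀=98 at k=4, so the next step gives (m, d) = (49, 18) again — its k=1 value — and the period has length 4.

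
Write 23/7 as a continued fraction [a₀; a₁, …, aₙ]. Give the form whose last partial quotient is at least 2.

[3; 3, 2]

23 = 3×7 + 2
7 = 3×2 + 1
2 = 2×1 + 0  (stop)
So 23/7 = [3; 3, 2].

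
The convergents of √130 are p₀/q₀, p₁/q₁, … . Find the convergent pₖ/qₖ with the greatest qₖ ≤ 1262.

6499/570

√130 = [11; 2, 2, 22, …] (period length 3).
Convergents:
  p_0/q_0 = 11/1
  p_1/q_1 = 23/2
  p_2/q_2 = 57/5
  p_3/q_3 = 1277/112
  p_4/q_4 = 2611/229
  p_5/q_5 = 6499/570
  p_6/q_6 = 145589/12769
q_5 = 570 ≤ 1262 < 12769 = q_6, so the answer is 6499/570.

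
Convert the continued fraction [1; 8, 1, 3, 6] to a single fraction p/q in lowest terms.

244/219

Fold from the inside: start with 6/1.
  3 + 1/6 = 19/6
  1 + 6/19 = 25/19
  8 + 19/25 = 219/25
  1 + 25/219 = 244/219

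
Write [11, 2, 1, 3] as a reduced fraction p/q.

Using pₖ = aₖpₖ₋₁ + pₖ₋₂ and qₖ = aₖqₖ₋₁ + qₖ₋₂:
  k=0: a=11, p=11, q=1
  k=1: a=2, p=23, q=2
  k=2: a=1, p=34, q=3
  k=3: a=3, p=125, q=11

125/11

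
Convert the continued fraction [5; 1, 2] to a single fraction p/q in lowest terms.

17/3

Fold from the inside: start with 2/1.
  1 + 1/2 = 3/2
  5 + 2/3 = 17/3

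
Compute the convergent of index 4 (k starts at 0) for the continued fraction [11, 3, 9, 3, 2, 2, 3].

Using pₖ = aₖpₖ₋₁ + pₖ₋₂, qₖ = aₖqₖ₋₁ + qₖ₋₂ (with p₋₁=1, p₋₂=0, q₋₁=0, q₋₂=1):
  k=0: a=11, p=11, q=1
  k=1: a=3, p=34, q=3
  k=2: a=9, p=317, q=28
  k=3: a=3, p=985, q=87
  k=4: a=2, p=2287, q=202

2287/202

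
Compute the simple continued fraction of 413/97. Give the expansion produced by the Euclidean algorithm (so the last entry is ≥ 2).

[4; 3, 1, 7, 3]

413 = 4·97 + 25
97 = 3·25 + 22
25 = 1·22 + 3
22 = 7·3 + 1
3 = 3·1 + 0  (stop)
So 413/97 = [4; 3, 1, 7, 3].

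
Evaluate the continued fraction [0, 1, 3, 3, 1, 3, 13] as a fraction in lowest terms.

650/849

Using pₖ = aₖpₖ₋₁ + pₖ₋₂ and qₖ = aₖqₖ₋₁ + qₖ₋₂:
  k=0: a=0, p=0, q=1
  k=1: a=1, p=1, q=1
  k=2: a=3, p=3, q=4
  k=3: a=3, p=10, q=13
  k=4: a=1, p=13, q=17
  k=5: a=3, p=49, q=64
  k=6: a=13, p=650, q=849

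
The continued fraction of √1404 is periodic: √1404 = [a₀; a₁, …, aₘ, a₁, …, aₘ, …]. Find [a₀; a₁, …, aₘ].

a₀ = ⌊√1404⌋ = 37.
With m₀=0, d₀=1 and mₖ₊₁ = dₖaₖ − mₖ, dₖ₊₁ = (n − mₖ₊₁²)/dₖ, aₖ₊₁ = ⌊(a₀+mₖ₊₁)/dₖ₊₁⌋:
  k=1: m=37, d=35, a=2
  k=2: m=33, d=9, a=7
  k=3: m=30, d=56, a=1
  k=4: m=26, d=13, a=4
  k=5: m=26, d=56, a=1
  k=6: m=30, d=9, a=7
  k=7: m=33, d=35, a=2
  k=8: m=37, d=1, a=74
d=1 and a=2a₀=74 at k=8, so the next step gives (m, d) = (37, 35) again — its k=1 value — and the period has length 8.

[37; 2, 7, 1, 4, 1, 7, 2, 74]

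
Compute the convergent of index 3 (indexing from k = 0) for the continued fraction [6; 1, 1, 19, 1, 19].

Using pₖ = aₖpₖ₋₁ + pₖ₋₂, qₖ = aₖqₖ₋₁ + qₖ₋₂ (with p₋₁=1, p₋₂=0, q₋₁=0, q₋₂=1):
  k=0: a=6, p=6, q=1
  k=1: a=1, p=7, q=1
  k=2: a=1, p=13, q=2
  k=3: a=19, p=254, q=39

254/39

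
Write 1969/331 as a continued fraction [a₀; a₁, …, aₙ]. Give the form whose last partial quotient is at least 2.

[5; 1, 18, 2, 8]

1969 = 5×331 + 314
331 = 1×314 + 17
314 = 18×17 + 8
17 = 2×8 + 1
8 = 8×1 + 0  (stop)
So 1969/331 = [5; 1, 18, 2, 8].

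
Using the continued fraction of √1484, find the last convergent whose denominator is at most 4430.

√1484 = [38; 1, 1, 10, 1, 1, 76, …] (period length 6).
Convergents:
  p_0/q_0 = 38/1
  p_1/q_1 = 39/1
  p_2/q_2 = 77/2
  p_3/q_3 = 809/21
  p_4/q_4 = 886/23
  p_5/q_5 = 1695/44
  p_6/q_6 = 129706/3367
  p_7/q_7 = 131401/3411
  p_8/q_8 = 261107/6778
q_7 = 3411 ≤ 4430 < 6778 = q_8, so the answer is 131401/3411.

131401/3411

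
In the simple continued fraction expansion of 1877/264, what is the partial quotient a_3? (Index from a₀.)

1877 = 7·264 + 29   →  a_0 = 7
264 = 9·29 + 3   →  a_1 = 9
29 = 9·3 + 2   →  a_2 = 9
3 = 1·2 + 1   →  a_3 = 1

1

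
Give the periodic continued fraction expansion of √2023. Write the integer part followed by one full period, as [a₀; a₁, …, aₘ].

[44; 1, 43, 1, 88]

a₀ = ⌊√2023⌋ = 44.
With m₀=0, d₀=1 and mₖ₊₁ = dₖaₖ − mₖ, dₖ₊₁ = (n − mₖ₊₁²)/dₖ, aₖ₊₁ = ⌊(a₀+mₖ₊₁)/dₖ₊₁⌋:
  k=1: m=44, d=87, a=1
  k=2: m=43, d=2, a=43
  k=3: m=43, d=87, a=1
  k=4: m=44, d=1, a=88
d=1 and a=2a₀=88 at k=4, so the next step gives (m, d) = (44, 87) again — its k=1 value — and the period has length 4.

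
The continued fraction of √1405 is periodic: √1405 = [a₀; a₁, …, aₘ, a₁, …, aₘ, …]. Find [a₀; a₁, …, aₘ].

a₀ = ⌊√1405⌋ = 37.

[37; 2, 14, 2, 74]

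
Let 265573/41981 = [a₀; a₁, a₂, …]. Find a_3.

265573 = 6·41981 + 13687   →  a_0 = 6
41981 = 3·13687 + 920   →  a_1 = 3
13687 = 14·920 + 807   →  a_2 = 14
920 = 1·807 + 113   →  a_3 = 1

1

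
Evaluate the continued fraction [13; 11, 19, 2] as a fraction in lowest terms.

5642/431

Using pₖ = aₖpₖ₋₁ + pₖ₋₂ and qₖ = aₖqₖ₋₁ + qₖ₋₂:
  k=0: a=13, p=13, q=1
  k=1: a=11, p=144, q=11
  k=2: a=19, p=2749, q=210
  k=3: a=2, p=5642, q=431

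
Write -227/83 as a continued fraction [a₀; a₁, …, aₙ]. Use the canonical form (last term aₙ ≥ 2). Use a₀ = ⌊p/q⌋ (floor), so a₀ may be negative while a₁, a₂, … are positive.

-227 = -3·83 + 22
83 = 3·22 + 17
22 = 1·17 + 5
17 = 3·5 + 2
5 = 2·2 + 1
2 = 2·1 + 0  (stop)
So -227/83 = [-3; 3, 1, 3, 2, 2].

[-3; 3, 1, 3, 2, 2]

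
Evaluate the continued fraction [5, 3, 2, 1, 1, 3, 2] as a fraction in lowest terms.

Using pₖ = aₖpₖ₋₁ + pₖ₋₂ and qₖ = aₖqₖ₋₁ + qₖ₋₂:
  k=0: a=5, p=5, q=1
  k=1: a=3, p=16, q=3
  k=2: a=2, p=37, q=7
  k=3: a=1, p=53, q=10
  k=4: a=1, p=90, q=17
  k=5: a=3, p=323, q=61
  k=6: a=2, p=736, q=139

736/139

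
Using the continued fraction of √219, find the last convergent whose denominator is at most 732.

√219 = [14; 1, 3, 1, 28, …] (period length 4).
Convergents:
  p_0/q_0 = 14/1
  p_1/q_1 = 15/1
  p_2/q_2 = 59/4
  p_3/q_3 = 74/5
  p_4/q_4 = 2131/144
  p_5/q_5 = 2205/149
  p_6/q_6 = 8746/591
  p_7/q_7 = 10951/740
q_6 = 591 ≤ 732 < 740 = q_7, so the answer is 8746/591.

8746/591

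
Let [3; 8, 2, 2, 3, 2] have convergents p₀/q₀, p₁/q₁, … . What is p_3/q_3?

Using pₖ = aₖpₖ₋₁ + pₖ₋₂, qₖ = aₖqₖ₋₁ + qₖ₋₂ (with p₋₁=1, p₋₂=0, q₋₁=0, q₋₂=1):
  k=0: a=3, p=3, q=1
  k=1: a=8, p=25, q=8
  k=2: a=2, p=53, q=17
  k=3: a=2, p=131, q=42

131/42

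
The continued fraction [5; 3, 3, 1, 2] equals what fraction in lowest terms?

Fold from the inside: start with 2/1.
  1 + 1/2 = 3/2
  3 + 2/3 = 11/3
  3 + 3/11 = 36/11
  5 + 11/36 = 191/36

191/36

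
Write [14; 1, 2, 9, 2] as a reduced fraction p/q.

866/59

Fold from the inside: start with 2/1.
  9 + 1/2 = 19/2
  2 + 2/19 = 40/19
  1 + 19/40 = 59/40
  14 + 40/59 = 866/59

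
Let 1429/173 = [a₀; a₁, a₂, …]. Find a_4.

2

1429 = 8·173 + 45   →  a_0 = 8
173 = 3·45 + 38   →  a_1 = 3
45 = 1·38 + 7   →  a_2 = 1
38 = 5·7 + 3   →  a_3 = 5
7 = 2·3 + 1   →  a_4 = 2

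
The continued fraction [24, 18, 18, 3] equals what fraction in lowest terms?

Using pₖ = aₖpₖ₋₁ + pₖ₋₂ and qₖ = aₖqₖ₋₁ + qₖ₋₂:
  k=0: a=24, p=24, q=1
  k=1: a=18, p=433, q=18
  k=2: a=18, p=7818, q=325
  k=3: a=3, p=23887, q=993

23887/993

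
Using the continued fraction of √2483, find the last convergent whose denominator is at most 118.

2342/47

√2483 = [49; 1, 4, 1, 6, 1, 4, 1, 98, …] (period length 8).
Convergents:
  p_0/q_0 = 49/1
  p_1/q_1 = 50/1
  p_2/q_2 = 249/5
  p_3/q_3 = 299/6
  p_4/q_4 = 2043/41
  p_5/q_5 = 2342/47
  p_6/q_6 = 11411/229
q_5 = 47 ≤ 118 < 229 = q_6, so the answer is 2342/47.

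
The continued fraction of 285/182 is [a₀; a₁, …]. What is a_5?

2

285 = 1·182 + 103   →  a_0 = 1
182 = 1·103 + 79   →  a_1 = 1
103 = 1·79 + 24   →  a_2 = 1
79 = 3·24 + 7   →  a_3 = 3
24 = 3·7 + 3   →  a_4 = 3
7 = 2·3 + 1   →  a_5 = 2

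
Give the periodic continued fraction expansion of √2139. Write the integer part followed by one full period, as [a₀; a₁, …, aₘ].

[46; 4, 92]

a₀ = ⌊√2139⌋ = 46.
With m₀=0, d₀=1 and mₖ₊₁ = dₖaₖ − mₖ, dₖ₊₁ = (n − mₖ₊₁²)/dₖ, aₖ₊₁ = ⌊(a₀+mₖ₊₁)/dₖ₊₁⌋:
  k=1: m=46, d=23, a=4
  k=2: m=46, d=1, a=92
d=1 and a=2a₀=92 at k=2, so the next step gives (m, d) = (46, 23) again — its k=1 value — and the period has length 2.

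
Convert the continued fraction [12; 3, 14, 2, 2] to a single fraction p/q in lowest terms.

Fold from the inside: start with 2/1.
  2 + 1/2 = 5/2
  14 + 2/5 = 72/5
  3 + 5/72 = 221/72
  12 + 72/221 = 2724/221

2724/221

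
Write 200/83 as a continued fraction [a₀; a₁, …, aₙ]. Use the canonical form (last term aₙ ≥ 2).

200 = 2*83 + 34
83 = 2*34 + 15
34 = 2*15 + 4
15 = 3*4 + 3
4 = 1*3 + 1
3 = 3*1 + 0  (stop)
So 200/83 = [2; 2, 2, 3, 1, 3].

[2; 2, 2, 3, 1, 3]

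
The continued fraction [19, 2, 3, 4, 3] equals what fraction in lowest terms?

1885/97

Fold from the inside: start with 3/1.
  4 + 1/3 = 13/3
  3 + 3/13 = 42/13
  2 + 13/42 = 97/42
  19 + 42/97 = 1885/97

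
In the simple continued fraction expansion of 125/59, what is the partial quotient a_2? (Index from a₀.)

2

125 = 2·59 + 7   →  a_0 = 2
59 = 8·7 + 3   →  a_1 = 8
7 = 2·3 + 1   →  a_2 = 2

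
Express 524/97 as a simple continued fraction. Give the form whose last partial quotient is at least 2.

524 = 5×97 + 39
97 = 2×39 + 19
39 = 2×19 + 1
19 = 19×1 + 0  (stop)
So 524/97 = [5; 2, 2, 19].

[5; 2, 2, 19]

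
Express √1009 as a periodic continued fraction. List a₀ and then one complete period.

a₀ = ⌊√1009⌋ = 31.
With m₀=0, d₀=1 and mₖ₊₁ = dₖaₖ − mₖ, dₖ₊₁ = (n − mₖ₊₁²)/dₖ, aₖ₊₁ = ⌊(a₀+mₖ₊₁)/dₖ₊₁⌋:
  k=1: m=31, d=48, a=1
  k=2: m=17, d=15, a=3
  k=3: m=28, d=15, a=3
  k=4: m=17, d=48, a=1
  k=5: m=31, d=1, a=62
d=1 and a=2a₀=62 at k=5, so the next step gives (m, d) = (31, 48) again — its k=1 value — and the period has length 5.

[31; 1, 3, 3, 1, 62]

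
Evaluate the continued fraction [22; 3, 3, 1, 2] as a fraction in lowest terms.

Using pₖ = aₖpₖ₋₁ + pₖ₋₂ and qₖ = aₖqₖ₋₁ + qₖ₋₂:
  k=0: a=22, p=22, q=1
  k=1: a=3, p=67, q=3
  k=2: a=3, p=223, q=10
  k=3: a=1, p=290, q=13
  k=4: a=2, p=803, q=36

803/36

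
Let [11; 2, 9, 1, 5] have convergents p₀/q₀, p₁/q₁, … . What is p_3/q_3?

Using pₖ = aₖpₖ₋₁ + pₖ₋₂, qₖ = aₖqₖ₋₁ + qₖ₋₂ (with p₋₁=1, p₋₂=0, q₋₁=0, q₋₂=1):
  k=0: a=11, p=11, q=1
  k=1: a=2, p=23, q=2
  k=2: a=9, p=218, q=19
  k=3: a=1, p=241, q=21

241/21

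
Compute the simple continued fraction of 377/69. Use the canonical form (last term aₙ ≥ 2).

[5; 2, 6, 2, 2]

377 = 5·69 + 32
69 = 2·32 + 5
32 = 6·5 + 2
5 = 2·2 + 1
2 = 2·1 + 0  (stop)
So 377/69 = [5; 2, 6, 2, 2].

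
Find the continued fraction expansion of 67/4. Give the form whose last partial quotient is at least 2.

[16; 1, 3]

67 = 16×4 + 3
4 = 1×3 + 1
3 = 3×1 + 0  (stop)
So 67/4 = [16; 1, 3].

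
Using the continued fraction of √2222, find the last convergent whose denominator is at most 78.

√2222 = [47; 7, 4, 7, 94, …] (period length 4).
Convergents:
  p_0/q_0 = 47/1
  p_1/q_1 = 330/7
  p_2/q_2 = 1367/29
  p_3/q_3 = 9899/210
q_2 = 29 ≤ 78 < 210 = q_3, so the answer is 1367/29.

1367/29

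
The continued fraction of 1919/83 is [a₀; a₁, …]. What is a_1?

8

1919 = 23·83 + 10   →  a_0 = 23
83 = 8·10 + 3   →  a_1 = 8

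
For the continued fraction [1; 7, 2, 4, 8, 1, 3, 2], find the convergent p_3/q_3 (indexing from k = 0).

76/67

Using pₖ = aₖpₖ₋₁ + pₖ₋₂, qₖ = aₖqₖ₋₁ + qₖ₋₂ (with p₋₁=1, p₋₂=0, q₋₁=0, q₋₂=1):
  k=0: a=1, p=1, q=1
  k=1: a=7, p=8, q=7
  k=2: a=2, p=17, q=15
  k=3: a=4, p=76, q=67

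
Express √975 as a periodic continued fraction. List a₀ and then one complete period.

[31; 4, 2, 4, 62]

a₀ = ⌊√975⌋ = 31.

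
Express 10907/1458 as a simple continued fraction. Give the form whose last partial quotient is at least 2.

10907 = 7·1458 + 701
1458 = 2·701 + 56
701 = 12·56 + 29
56 = 1·29 + 27
29 = 1·27 + 2
27 = 13·2 + 1
2 = 2·1 + 0  (stop)
So 10907/1458 = [7; 2, 12, 1, 1, 13, 2].

[7; 2, 12, 1, 1, 13, 2]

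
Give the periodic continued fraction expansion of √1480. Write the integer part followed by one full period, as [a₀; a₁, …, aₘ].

[38; 2, 8, 19, 8, 2, 76]

a₀ = ⌊√1480⌋ = 38.
With m₀=0, d₀=1 and mₖ₊₁ = dₖaₖ − mₖ, dₖ₊₁ = (n − mₖ₊₁²)/dₖ, aₖ₊₁ = ⌊(a₀+mₖ₊₁)/dₖ₊₁⌋:
  k=1: m=38, d=36, a=2
  k=2: m=34, d=9, a=8
  k=3: m=38, d=4, a=19
  k=4: m=38, d=9, a=8
  k=5: m=34, d=36, a=2
  k=6: m=38, d=1, a=76
d=1 and a=2a₀=76 at k=6, so the next step gives (m, d) = (38, 36) again — its k=1 value — and the period has length 6.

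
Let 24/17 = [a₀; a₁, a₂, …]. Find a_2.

24 = 1·17 + 7   →  a_0 = 1
17 = 2·7 + 3   →  a_1 = 2
7 = 2·3 + 1   →  a_2 = 2

2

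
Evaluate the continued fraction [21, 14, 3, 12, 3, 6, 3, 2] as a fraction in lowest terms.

Fold from the inside: start with 2/1.
  3 + 1/2 = 7/2
  6 + 2/7 = 44/7
  3 + 7/44 = 139/44
  12 + 44/139 = 1712/139
  3 + 139/1712 = 5275/1712
  14 + 1712/5275 = 75562/5275
  21 + 5275/75562 = 1592077/75562

1592077/75562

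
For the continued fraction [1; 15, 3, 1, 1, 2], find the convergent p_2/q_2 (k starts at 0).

49/46

Using pₖ = aₖpₖ₋₁ + pₖ₋₂, qₖ = aₖqₖ₋₁ + qₖ₋₂ (with p₋₁=1, p₋₂=0, q₋₁=0, q₋₂=1):
  k=0: a=1, p=1, q=1
  k=1: a=15, p=16, q=15
  k=2: a=3, p=49, q=46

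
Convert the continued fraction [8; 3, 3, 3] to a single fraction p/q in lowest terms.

274/33

Fold from the inside: start with 3/1.
  3 + 1/3 = 10/3
  3 + 3/10 = 33/10
  8 + 10/33 = 274/33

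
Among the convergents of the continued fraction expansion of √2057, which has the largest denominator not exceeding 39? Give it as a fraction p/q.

771/17

√2057 = [45; 2, 1, 4, 1, 2, 90, …] (period length 6).
Convergents:
  p_0/q_0 = 45/1
  p_1/q_1 = 91/2
  p_2/q_2 = 136/3
  p_3/q_3 = 635/14
  p_4/q_4 = 771/17
  p_5/q_5 = 2177/48
q_4 = 17 ≤ 39 < 48 = q_5, so the answer is 771/17.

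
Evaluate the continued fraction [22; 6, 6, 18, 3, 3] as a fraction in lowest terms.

151390/6831

Using pₖ = aₖpₖ₋₁ + pₖ₋₂ and qₖ = aₖqₖ₋₁ + qₖ₋₂:
  k=0: a=22, p=22, q=1
  k=1: a=6, p=133, q=6
  k=2: a=6, p=820, q=37
  k=3: a=18, p=14893, q=672
  k=4: a=3, p=45499, q=2053
  k=5: a=3, p=151390, q=6831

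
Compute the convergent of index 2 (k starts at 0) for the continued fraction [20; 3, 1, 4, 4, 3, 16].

81/4

Using pₖ = aₖpₖ₋₁ + pₖ₋₂, qₖ = aₖqₖ₋₁ + qₖ₋₂ (with p₋₁=1, p₋₂=0, q₋₁=0, q₋₂=1):
  k=0: a=20, p=20, q=1
  k=1: a=3, p=61, q=3
  k=2: a=1, p=81, q=4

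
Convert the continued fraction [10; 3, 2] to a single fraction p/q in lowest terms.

Using pₖ = aₖpₖ₋₁ + pₖ₋₂ and qₖ = aₖqₖ₋₁ + qₖ₋₂:
  k=0: a=10, p=10, q=1
  k=1: a=3, p=31, q=3
  k=2: a=2, p=72, q=7

72/7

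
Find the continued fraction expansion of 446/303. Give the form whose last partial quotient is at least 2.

[1; 2, 8, 2, 2, 3]

446 = 1*303 + 143
303 = 2*143 + 17
143 = 8*17 + 7
17 = 2*7 + 3
7 = 2*3 + 1
3 = 3*1 + 0  (stop)
So 446/303 = [1; 2, 8, 2, 2, 3].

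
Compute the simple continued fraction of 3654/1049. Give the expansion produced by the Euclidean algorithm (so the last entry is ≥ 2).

3654 = 3*1049 + 507
1049 = 2*507 + 35
507 = 14*35 + 17
35 = 2*17 + 1
17 = 17*1 + 0  (stop)
So 3654/1049 = [3; 2, 14, 2, 17].

[3; 2, 14, 2, 17]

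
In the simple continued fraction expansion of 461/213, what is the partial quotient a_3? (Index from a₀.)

1

461 = 2·213 + 35   →  a_0 = 2
213 = 6·35 + 3   →  a_1 = 6
35 = 11·3 + 2   →  a_2 = 11
3 = 1·2 + 1   →  a_3 = 1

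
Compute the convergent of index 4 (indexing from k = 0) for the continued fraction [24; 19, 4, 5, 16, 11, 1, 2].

Using pₖ = aₖpₖ₋₁ + pₖ₋₂, qₖ = aₖqₖ₋₁ + qₖ₋₂ (with p₋₁=1, p₋₂=0, q₋₁=0, q₋₂=1):
  k=0: a=24, p=24, q=1
  k=1: a=19, p=457, q=19
  k=2: a=4, p=1852, q=77
  k=3: a=5, p=9717, q=404
  k=4: a=16, p=157324, q=6541

157324/6541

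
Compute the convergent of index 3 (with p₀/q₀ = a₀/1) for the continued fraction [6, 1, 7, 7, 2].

Using pₖ = aₖpₖ₋₁ + pₖ₋₂, qₖ = aₖqₖ₋₁ + qₖ₋₂ (with p₋₁=1, p₋₂=0, q₋₁=0, q₋₂=1):
  k=0: a=6, p=6, q=1
  k=1: a=1, p=7, q=1
  k=2: a=7, p=55, q=8
  k=3: a=7, p=392, q=57

392/57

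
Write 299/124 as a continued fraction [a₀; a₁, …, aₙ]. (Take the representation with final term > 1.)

[2; 2, 2, 3, 7]

299 = 2·124 + 51
124 = 2·51 + 22
51 = 2·22 + 7
22 = 3·7 + 1
7 = 7·1 + 0  (stop)
So 299/124 = [2; 2, 2, 3, 7].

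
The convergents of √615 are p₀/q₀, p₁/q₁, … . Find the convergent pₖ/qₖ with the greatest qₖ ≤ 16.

√615 = [24; 1, 3, 1, 48, …] (period length 4).
Convergents:
  p_0/q_0 = 24/1
  p_1/q_1 = 25/1
  p_2/q_2 = 99/4
  p_3/q_3 = 124/5
  p_4/q_4 = 6051/244
q_3 = 5 ≤ 16 < 244 = q_4, so the answer is 124/5.

124/5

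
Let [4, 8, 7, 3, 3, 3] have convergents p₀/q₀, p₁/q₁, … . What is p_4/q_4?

2449/594

Using pₖ = aₖpₖ₋₁ + pₖ₋₂, qₖ = aₖqₖ₋₁ + qₖ₋₂ (with p₋₁=1, p₋₂=0, q₋₁=0, q₋₂=1):
  k=0: a=4, p=4, q=1
  k=1: a=8, p=33, q=8
  k=2: a=7, p=235, q=57
  k=3: a=3, p=738, q=179
  k=4: a=3, p=2449, q=594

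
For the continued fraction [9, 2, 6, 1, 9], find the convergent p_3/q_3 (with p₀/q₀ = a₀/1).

142/15

Using pₖ = aₖpₖ₋₁ + pₖ₋₂, qₖ = aₖqₖ₋₁ + qₖ₋₂ (with p₋₁=1, p₋₂=0, q₋₁=0, q₋₂=1):
  k=0: a=9, p=9, q=1
  k=1: a=2, p=19, q=2
  k=2: a=6, p=123, q=13
  k=3: a=1, p=142, q=15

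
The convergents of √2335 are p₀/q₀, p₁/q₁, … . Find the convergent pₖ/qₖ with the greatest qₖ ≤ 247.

√2335 = [48; 3, 9, 3, 96, …] (period length 4).
Convergents:
  p_0/q_0 = 48/1
  p_1/q_1 = 145/3
  p_2/q_2 = 1353/28
  p_3/q_3 = 4204/87
  p_4/q_4 = 404937/8380
q_3 = 87 ≤ 247 < 8380 = q_4, so the answer is 4204/87.

4204/87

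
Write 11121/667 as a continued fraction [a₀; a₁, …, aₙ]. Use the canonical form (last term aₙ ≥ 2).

[16; 1, 2, 16, 1, 3, 3]

11121 = 16*667 + 449
667 = 1*449 + 218
449 = 2*218 + 13
218 = 16*13 + 10
13 = 1*10 + 3
10 = 3*3 + 1
3 = 3*1 + 0  (stop)
So 11121/667 = [16; 1, 2, 16, 1, 3, 3].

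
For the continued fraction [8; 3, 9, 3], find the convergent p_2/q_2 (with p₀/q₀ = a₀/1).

233/28

Using pₖ = aₖpₖ₋₁ + pₖ₋₂, qₖ = aₖqₖ₋₁ + qₖ₋₂ (with p₋₁=1, p₋₂=0, q₋₁=0, q₋₂=1):
  k=0: a=8, p=8, q=1
  k=1: a=3, p=25, q=3
  k=2: a=9, p=233, q=28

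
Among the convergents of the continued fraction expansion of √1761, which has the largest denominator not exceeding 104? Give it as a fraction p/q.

1175/28

√1761 = [41; 1, 26, 1, 82, …] (period length 4).
Convergents:
  p_0/q_0 = 41/1
  p_1/q_1 = 42/1
  p_2/q_2 = 1133/27
  p_3/q_3 = 1175/28
  p_4/q_4 = 97483/2323
q_3 = 28 ≤ 104 < 2323 = q_4, so the answer is 1175/28.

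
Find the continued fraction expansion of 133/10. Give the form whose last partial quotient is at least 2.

[13; 3, 3]

133 = 13×10 + 3
10 = 3×3 + 1
3 = 3×1 + 0  (stop)
So 133/10 = [13; 3, 3].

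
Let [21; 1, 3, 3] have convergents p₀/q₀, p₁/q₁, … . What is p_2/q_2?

Using pₖ = aₖpₖ₋₁ + pₖ₋₂, qₖ = aₖqₖ₋₁ + qₖ₋₂ (with p₋₁=1, p₋₂=0, q₋₁=0, q₋₂=1):
  k=0: a=21, p=21, q=1
  k=1: a=1, p=22, q=1
  k=2: a=3, p=87, q=4

87/4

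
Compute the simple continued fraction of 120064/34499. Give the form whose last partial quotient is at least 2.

[3; 2, 12, 7, 3, 2, 1, 18]

120064 = 3×34499 + 16567
34499 = 2×16567 + 1365
16567 = 12×1365 + 187
1365 = 7×187 + 56
187 = 3×56 + 19
56 = 2×19 + 18
19 = 1×18 + 1
18 = 18×1 + 0  (stop)
So 120064/34499 = [3; 2, 12, 7, 3, 2, 1, 18].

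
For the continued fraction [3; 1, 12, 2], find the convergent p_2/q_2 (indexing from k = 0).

Using pₖ = aₖpₖ₋₁ + pₖ₋₂, qₖ = aₖqₖ₋₁ + qₖ₋₂ (with p₋₁=1, p₋₂=0, q₋₁=0, q₋₂=1):
  k=0: a=3, p=3, q=1
  k=1: a=1, p=4, q=1
  k=2: a=12, p=51, q=13

51/13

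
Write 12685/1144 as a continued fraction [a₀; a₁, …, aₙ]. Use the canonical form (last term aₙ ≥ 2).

12685 = 11×1144 + 101
1144 = 11×101 + 33
101 = 3×33 + 2
33 = 16×2 + 1
2 = 2×1 + 0  (stop)
So 12685/1144 = [11; 11, 3, 16, 2].

[11; 11, 3, 16, 2]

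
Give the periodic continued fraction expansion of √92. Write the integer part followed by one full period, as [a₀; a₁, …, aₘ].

a₀ = ⌊√92⌋ = 9.
With m₀=0, d₀=1 and mₖ₊₁ = dₖaₖ − mₖ, dₖ₊₁ = (n − mₖ₊₁²)/dₖ, aₖ₊₁ = ⌊(a₀+mₖ₊₁)/dₖ₊₁⌋:
  k=1: m=9, d=11, a=1
  k=2: m=2, d=8, a=1
  k=3: m=6, d=7, a=2
  k=4: m=8, d=4, a=4
  k=5: m=8, d=7, a=2
  k=6: m=6, d=8, a=1
  k=7: m=2, d=11, a=1
  k=8: m=9, d=1, a=18
d=1 and a=2a₀=18 at k=8, so the next step gives (m, d) = (9, 11) again — its k=1 value — and the period has length 8.

[9; 1, 1, 2, 4, 2, 1, 1, 18]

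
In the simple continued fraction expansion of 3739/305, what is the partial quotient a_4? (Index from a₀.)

3739 = 12·305 + 79   →  a_0 = 12
305 = 3·79 + 68   →  a_1 = 3
79 = 1·68 + 11   →  a_2 = 1
68 = 6·11 + 2   →  a_3 = 6
11 = 5·2 + 1   →  a_4 = 5

5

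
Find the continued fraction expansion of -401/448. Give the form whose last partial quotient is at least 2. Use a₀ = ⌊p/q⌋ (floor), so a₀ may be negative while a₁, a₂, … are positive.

[-1; 9, 1, 1, 7, 3]

-401 = -1×448 + 47
448 = 9×47 + 25
47 = 1×25 + 22
25 = 1×22 + 3
22 = 7×3 + 1
3 = 3×1 + 0  (stop)
So -401/448 = [-1; 9, 1, 1, 7, 3].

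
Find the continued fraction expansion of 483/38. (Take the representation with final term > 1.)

[12; 1, 2, 2, 5]

483 = 12×38 + 27
38 = 1×27 + 11
27 = 2×11 + 5
11 = 2×5 + 1
5 = 5×1 + 0  (stop)
So 483/38 = [12; 1, 2, 2, 5].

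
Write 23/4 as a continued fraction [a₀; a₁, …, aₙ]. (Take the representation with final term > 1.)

[5; 1, 3]

23 = 5*4 + 3
4 = 1*3 + 1
3 = 3*1 + 0  (stop)
So 23/4 = [5; 1, 3].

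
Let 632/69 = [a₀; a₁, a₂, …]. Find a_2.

3

632 = 9·69 + 11   →  a_0 = 9
69 = 6·11 + 3   →  a_1 = 6
11 = 3·3 + 2   →  a_2 = 3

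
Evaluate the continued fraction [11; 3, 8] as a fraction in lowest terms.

283/25

Using pₖ = aₖpₖ₋₁ + pₖ₋₂ and qₖ = aₖqₖ₋₁ + qₖ₋₂:
  k=0: a=11, p=11, q=1
  k=1: a=3, p=34, q=3
  k=2: a=8, p=283, q=25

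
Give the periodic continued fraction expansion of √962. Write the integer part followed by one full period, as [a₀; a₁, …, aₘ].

[31; 62]

a₀ = ⌊√962⌋ = 31.
With m₀=0, d₀=1 and mₖ₊₁ = dₖaₖ − mₖ, dₖ₊₁ = (n − mₖ₊₁²)/dₖ, aₖ₊₁ = ⌊(a₀+mₖ₊₁)/dₖ₊₁⌋:
  k=1: m=31, d=1, a=62
d=1 and a=2a₀=62 at k=1, so the next step gives (m, d) = (31, 1) again — its k=1 value — and the period has length 1.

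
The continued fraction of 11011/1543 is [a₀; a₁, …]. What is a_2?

11011 = 7·1543 + 210   →  a_0 = 7
1543 = 7·210 + 73   →  a_1 = 7
210 = 2·73 + 64   →  a_2 = 2

2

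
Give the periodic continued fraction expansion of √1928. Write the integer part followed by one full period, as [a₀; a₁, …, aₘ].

a₀ = ⌊√1928⌋ = 43.
With m₀=0, d₀=1 and mₖ₊₁ = dₖaₖ − mₖ, dₖ₊₁ = (n − mₖ₊₁²)/dₖ, aₖ₊₁ = ⌊(a₀+mₖ₊₁)/dₖ₊₁⌋:
  k=1: m=43, d=79, a=1
  k=2: m=36, d=8, a=9
  k=3: m=36, d=79, a=1
  k=4: m=43, d=1, a=86
d=1 and a=2a₀=86 at k=4, so the next step gives (m, d) = (43, 79) again — its k=1 value — and the period has length 4.

[43; 1, 9, 1, 86]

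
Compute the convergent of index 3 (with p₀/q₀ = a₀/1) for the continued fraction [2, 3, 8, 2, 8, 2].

Using pₖ = aₖpₖ₋₁ + pₖ₋₂, qₖ = aₖqₖ₋₁ + qₖ₋₂ (with p₋₁=1, p₋₂=0, q₋₁=0, q₋₂=1):
  k=0: a=2, p=2, q=1
  k=1: a=3, p=7, q=3
  k=2: a=8, p=58, q=25
  k=3: a=2, p=123, q=53

123/53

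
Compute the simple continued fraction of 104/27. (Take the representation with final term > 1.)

104 = 3·27 + 23
27 = 1·23 + 4
23 = 5·4 + 3
4 = 1·3 + 1
3 = 3·1 + 0  (stop)
So 104/27 = [3; 1, 5, 1, 3].

[3; 1, 5, 1, 3]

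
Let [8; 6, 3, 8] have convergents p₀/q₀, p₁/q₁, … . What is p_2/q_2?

155/19

Using pₖ = aₖpₖ₋₁ + pₖ₋₂, qₖ = aₖqₖ₋₁ + qₖ₋₂ (with p₋₁=1, p₋₂=0, q₋₁=0, q₋₂=1):
  k=0: a=8, p=8, q=1
  k=1: a=6, p=49, q=6
  k=2: a=3, p=155, q=19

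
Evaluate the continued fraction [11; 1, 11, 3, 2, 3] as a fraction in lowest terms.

Fold from the inside: start with 3/1.
  2 + 1/3 = 7/3
  3 + 3/7 = 24/7
  11 + 7/24 = 271/24
  1 + 24/271 = 295/271
  11 + 271/295 = 3516/295

3516/295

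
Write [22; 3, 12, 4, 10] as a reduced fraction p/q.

Fold from the inside: start with 10/1.
  4 + 1/10 = 41/10
  12 + 10/41 = 502/41
  3 + 41/502 = 1547/502
  22 + 502/1547 = 34536/1547

34536/1547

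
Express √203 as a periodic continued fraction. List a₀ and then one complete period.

[14; 4, 28]

a₀ = ⌊√203⌋ = 14.
With m₀=0, d₀=1 and mₖ₊₁ = dₖaₖ − mₖ, dₖ₊₁ = (n − mₖ₊₁²)/dₖ, aₖ₊₁ = ⌊(a₀+mₖ₊₁)/dₖ₊₁⌋:
  k=1: m=14, d=7, a=4
  k=2: m=14, d=1, a=28
d=1 and a=2a₀=28 at k=2, so the next step gives (m, d) = (14, 7) again — its k=1 value — and the period has length 2.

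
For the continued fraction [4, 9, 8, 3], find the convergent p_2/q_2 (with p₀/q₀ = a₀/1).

Using pₖ = aₖpₖ₋₁ + pₖ₋₂, qₖ = aₖqₖ₋₁ + qₖ₋₂ (with p₋₁=1, p₋₂=0, q₋₁=0, q₋₂=1):
  k=0: a=4, p=4, q=1
  k=1: a=9, p=37, q=9
  k=2: a=8, p=300, q=73

300/73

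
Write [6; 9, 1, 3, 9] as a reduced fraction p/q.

Using pₖ = aₖpₖ₋₁ + pₖ₋₂ and qₖ = aₖqₖ₋₁ + qₖ₋₂:
  k=0: a=6, p=6, q=1
  k=1: a=9, p=55, q=9
  k=2: a=1, p=61, q=10
  k=3: a=3, p=238, q=39
  k=4: a=9, p=2203, q=361

2203/361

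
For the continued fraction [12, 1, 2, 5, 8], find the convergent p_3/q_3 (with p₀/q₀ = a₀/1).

Using pₖ = aₖpₖ₋₁ + pₖ₋₂, qₖ = aₖqₖ₋₁ + qₖ₋₂ (with p₋₁=1, p₋₂=0, q₋₁=0, q₋₂=1):
  k=0: a=12, p=12, q=1
  k=1: a=1, p=13, q=1
  k=2: a=2, p=38, q=3
  k=3: a=5, p=203, q=16

203/16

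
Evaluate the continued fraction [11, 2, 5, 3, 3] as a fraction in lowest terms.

1329/116

Fold from the inside: start with 3/1.
  3 + 1/3 = 10/3
  5 + 3/10 = 53/10
  2 + 10/53 = 116/53
  11 + 53/116 = 1329/116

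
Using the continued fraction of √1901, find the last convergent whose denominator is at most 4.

131/3

√1901 = [43; 1, 1, 1, 1, 86, …] (period length 5).
Convergents:
  p_0/q_0 = 43/1
  p_1/q_1 = 44/1
  p_2/q_2 = 87/2
  p_3/q_3 = 131/3
  p_4/q_4 = 218/5
q_3 = 3 ≤ 4 < 5 = q_4, so the answer is 131/3.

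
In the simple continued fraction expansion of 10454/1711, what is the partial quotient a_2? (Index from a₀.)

9

10454 = 6·1711 + 188   →  a_0 = 6
1711 = 9·188 + 19   →  a_1 = 9
188 = 9·19 + 17   →  a_2 = 9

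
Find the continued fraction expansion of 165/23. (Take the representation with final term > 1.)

165 = 7×23 + 4
23 = 5×4 + 3
4 = 1×3 + 1
3 = 3×1 + 0  (stop)
So 165/23 = [7; 5, 1, 3].

[7; 5, 1, 3]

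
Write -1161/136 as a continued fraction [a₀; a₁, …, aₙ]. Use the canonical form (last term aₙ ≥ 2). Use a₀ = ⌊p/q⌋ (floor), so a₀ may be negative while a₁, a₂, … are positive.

[-9; 2, 6, 3, 3]

-1161 = -9*136 + 63
136 = 2*63 + 10
63 = 6*10 + 3
10 = 3*3 + 1
3 = 3*1 + 0  (stop)
So -1161/136 = [-9; 2, 6, 3, 3].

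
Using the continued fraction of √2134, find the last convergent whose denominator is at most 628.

9701/210

√2134 = [46; 5, 8, 5, 92, …] (period length 4).
Convergents:
  p_0/q_0 = 46/1
  p_1/q_1 = 231/5
  p_2/q_2 = 1894/41
  p_3/q_3 = 9701/210
  p_4/q_4 = 894386/19361
q_3 = 210 ≤ 628 < 19361 = q_4, so the answer is 9701/210.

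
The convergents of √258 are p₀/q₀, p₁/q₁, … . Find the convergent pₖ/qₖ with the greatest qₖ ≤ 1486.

√258 = [16; 16, 32, …] (period length 2).
Convergents:
  p_0/q_0 = 16/1
  p_1/q_1 = 257/16
  p_2/q_2 = 8240/513
  p_3/q_3 = 132097/8224
q_2 = 513 ≤ 1486 < 8224 = q_3, so the answer is 8240/513.

8240/513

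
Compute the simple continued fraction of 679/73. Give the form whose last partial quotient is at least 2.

[9; 3, 3, 7]

679 = 9·73 + 22
73 = 3·22 + 7
22 = 3·7 + 1
7 = 7·1 + 0  (stop)
So 679/73 = [9; 3, 3, 7].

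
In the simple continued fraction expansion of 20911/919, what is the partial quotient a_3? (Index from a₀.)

15

20911 = 22·919 + 693   →  a_0 = 22
919 = 1·693 + 226   →  a_1 = 1
693 = 3·226 + 15   →  a_2 = 3
226 = 15·15 + 1   →  a_3 = 15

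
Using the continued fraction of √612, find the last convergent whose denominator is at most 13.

√612 = [24; 1, 2, 1, 4, 1, 2, 1, 48, …] (period length 8).
Convergents:
  p_0/q_0 = 24/1
  p_1/q_1 = 25/1
  p_2/q_2 = 74/3
  p_3/q_3 = 99/4
  p_4/q_4 = 470/19
q_3 = 4 ≤ 13 < 19 = q_4, so the answer is 99/4.

99/4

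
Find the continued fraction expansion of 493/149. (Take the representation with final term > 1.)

493 = 3*149 + 46
149 = 3*46 + 11
46 = 4*11 + 2
11 = 5*2 + 1
2 = 2*1 + 0  (stop)
So 493/149 = [3; 3, 4, 5, 2].

[3; 3, 4, 5, 2]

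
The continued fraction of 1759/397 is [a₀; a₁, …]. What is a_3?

1759 = 4·397 + 171   →  a_0 = 4
397 = 2·171 + 55   →  a_1 = 2
171 = 3·55 + 6   →  a_2 = 3
55 = 9·6 + 1   →  a_3 = 9

9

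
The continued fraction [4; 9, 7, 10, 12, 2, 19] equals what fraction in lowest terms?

Using pₖ = aₖpₖ₋₁ + pₖ₋₂ and qₖ = aₖqₖ₋₁ + qₖ₋₂:
  k=0: a=4, p=4, q=1
  k=1: a=9, p=37, q=9
  k=2: a=7, p=263, q=64
  k=3: a=10, p=2667, q=649
  k=4: a=12, p=32267, q=7852
  k=5: a=2, p=67201, q=16353
  k=6: a=19, p=1309086, q=318559

1309086/318559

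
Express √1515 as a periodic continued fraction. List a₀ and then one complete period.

a₀ = ⌊√1515⌋ = 38.
With m₀=0, d₀=1 and mₖ₊₁ = dₖaₖ − mₖ, dₖ₊₁ = (n − mₖ₊₁²)/dₖ, aₖ₊₁ = ⌊(a₀+mₖ₊₁)/dₖ₊₁⌋:
  k=1: m=38, d=71, a=1
  k=2: m=33, d=6, a=11
  k=3: m=33, d=71, a=1
  k=4: m=38, d=1, a=76
d=1 and a=2a₀=76 at k=4, so the next step gives (m, d) = (38, 71) again — its k=1 value — and the period has length 4.

[38; 1, 11, 1, 76]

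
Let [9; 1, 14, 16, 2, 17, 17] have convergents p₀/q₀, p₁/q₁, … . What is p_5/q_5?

Using pₖ = aₖpₖ₋₁ + pₖ₋₂, qₖ = aₖqₖ₋₁ + qₖ₋₂ (with p₋₁=1, p₋₂=0, q₋₁=0, q₋₂=1):
  k=0: a=9, p=9, q=1
  k=1: a=1, p=10, q=1
  k=2: a=14, p=149, q=15
  k=3: a=16, p=2394, q=241
  k=4: a=2, p=4937, q=497
  k=5: a=17, p=86323, q=8690

86323/8690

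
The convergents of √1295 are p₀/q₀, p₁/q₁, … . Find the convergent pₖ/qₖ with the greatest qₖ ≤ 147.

√1295 = [35; 1, 70, …] (period length 2).
Convergents:
  p_0/q_0 = 35/1
  p_1/q_1 = 36/1
  p_2/q_2 = 2555/71
  p_3/q_3 = 2591/72
  p_4/q_4 = 183925/5111
q_3 = 72 ≤ 147 < 5111 = q_4, so the answer is 2591/72.

2591/72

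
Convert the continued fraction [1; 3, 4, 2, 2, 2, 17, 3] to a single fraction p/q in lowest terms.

11927/9105

Fold from the inside: start with 3/1.
  17 + 1/3 = 52/3
  2 + 3/52 = 107/52
  2 + 52/107 = 266/107
  2 + 107/266 = 639/266
  4 + 266/639 = 2822/639
  3 + 639/2822 = 9105/2822
  1 + 2822/9105 = 11927/9105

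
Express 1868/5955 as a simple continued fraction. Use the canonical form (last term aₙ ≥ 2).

[0; 3, 5, 3, 9, 2, 2, 2]

1868 = 0·5955 + 1868
5955 = 3·1868 + 351
1868 = 5·351 + 113
351 = 3·113 + 12
113 = 9·12 + 5
12 = 2·5 + 2
5 = 2·2 + 1
2 = 2·1 + 0  (stop)
So 1868/5955 = [0; 3, 5, 3, 9, 2, 2, 2].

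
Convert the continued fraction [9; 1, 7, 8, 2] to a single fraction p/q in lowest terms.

1363/138

Fold from the inside: start with 2/1.
  8 + 1/2 = 17/2
  7 + 2/17 = 121/17
  1 + 17/121 = 138/121
  9 + 121/138 = 1363/138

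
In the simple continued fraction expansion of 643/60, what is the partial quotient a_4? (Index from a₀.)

643 = 10·60 + 43   →  a_0 = 10
60 = 1·43 + 17   →  a_1 = 1
43 = 2·17 + 9   →  a_2 = 2
17 = 1·9 + 8   →  a_3 = 1
9 = 1·8 + 1   →  a_4 = 1

1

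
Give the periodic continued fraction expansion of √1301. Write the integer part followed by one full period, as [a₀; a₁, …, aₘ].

a₀ = ⌊√1301⌋ = 36.
With m₀=0, d₀=1 and mₖ₊₁ = dₖaₖ − mₖ, dₖ₊₁ = (n − mₖ₊₁²)/dₖ, aₖ₊₁ = ⌊(a₀+mₖ₊₁)/dₖ₊₁⌋:
  k=1: m=36, d=5, a=14
  k=2: m=34, d=29, a=2
  k=3: m=24, d=25, a=2
  k=4: m=26, d=25, a=2
  k=5: m=24, d=29, a=2
  k=6: m=34, d=5, a=14
  k=7: m=36, d=1, a=72
d=1 and a=2a₀=72 at k=7, so the next step gives (m, d) = (36, 5) again — its k=1 value — and the period has length 7.

[36; 14, 2, 2, 2, 2, 14, 72]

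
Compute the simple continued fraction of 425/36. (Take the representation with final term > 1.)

425 = 11·36 + 29
36 = 1·29 + 7
29 = 4·7 + 1
7 = 7·1 + 0  (stop)
So 425/36 = [11; 1, 4, 7].

[11; 1, 4, 7]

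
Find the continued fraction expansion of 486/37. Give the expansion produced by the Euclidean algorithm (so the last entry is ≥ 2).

486 = 13*37 + 5
37 = 7*5 + 2
5 = 2*2 + 1
2 = 2*1 + 0  (stop)
So 486/37 = [13; 7, 2, 2].

[13; 7, 2, 2]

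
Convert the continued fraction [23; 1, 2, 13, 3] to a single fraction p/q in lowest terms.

Using pₖ = aₖpₖ₋₁ + pₖ₋₂ and qₖ = aₖqₖ₋₁ + qₖ₋₂:
  k=0: a=23, p=23, q=1
  k=1: a=1, p=24, q=1
  k=2: a=2, p=71, q=3
  k=3: a=13, p=947, q=40
  k=4: a=3, p=2912, q=123

2912/123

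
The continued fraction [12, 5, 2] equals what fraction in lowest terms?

Using pₖ = aₖpₖ₋₁ + pₖ₋₂ and qₖ = aₖqₖ₋₁ + qₖ₋₂:
  k=0: a=12, p=12, q=1
  k=1: a=5, p=61, q=5
  k=2: a=2, p=134, q=11

134/11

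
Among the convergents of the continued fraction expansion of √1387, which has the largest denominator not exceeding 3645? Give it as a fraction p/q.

45622/1225

√1387 = [37; 4, 8, 37, 8, 4, 74, …] (period length 6).
Convergents:
  p_0/q_0 = 37/1
  p_1/q_1 = 149/4
  p_2/q_2 = 1229/33
  p_3/q_3 = 45622/1225
  p_4/q_4 = 366205/9833
q_3 = 1225 ≤ 3645 < 9833 = q_4, so the answer is 45622/1225.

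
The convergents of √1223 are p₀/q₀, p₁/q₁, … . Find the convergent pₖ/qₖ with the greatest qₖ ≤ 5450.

85645/2449

√1223 = [34; 1, 33, 1, 68, …] (period length 4).
Convergents:
  p_0/q_0 = 34/1
  p_1/q_1 = 35/1
  p_2/q_2 = 1189/34
  p_3/q_3 = 1224/35
  p_4/q_4 = 84421/2414
  p_5/q_5 = 85645/2449
  p_6/q_6 = 2910706/83231
q_5 = 2449 ≤ 5450 < 83231 = q_6, so the answer is 85645/2449.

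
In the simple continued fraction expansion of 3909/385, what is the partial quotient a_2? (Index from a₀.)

1

3909 = 10·385 + 59   →  a_0 = 10
385 = 6·59 + 31   →  a_1 = 6
59 = 1·31 + 28   →  a_2 = 1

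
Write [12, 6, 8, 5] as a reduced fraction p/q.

3053/251

Using pₖ = aₖpₖ₋₁ + pₖ₋₂ and qₖ = aₖqₖ₋₁ + qₖ₋₂:
  k=0: a=12, p=12, q=1
  k=1: a=6, p=73, q=6
  k=2: a=8, p=596, q=49
  k=3: a=5, p=3053, q=251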